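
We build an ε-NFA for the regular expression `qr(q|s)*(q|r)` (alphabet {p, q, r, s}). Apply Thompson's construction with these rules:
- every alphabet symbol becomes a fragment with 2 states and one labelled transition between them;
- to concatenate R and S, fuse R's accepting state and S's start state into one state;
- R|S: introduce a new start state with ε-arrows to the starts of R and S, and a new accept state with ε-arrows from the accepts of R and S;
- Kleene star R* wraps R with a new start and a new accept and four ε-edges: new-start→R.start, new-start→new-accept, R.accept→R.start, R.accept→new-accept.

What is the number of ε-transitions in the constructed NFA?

12

Per subexpression:
Each of the 6 symbol leaves contributes 0 ε-transitions.
  q|s = 4 ε-transitions
  (q|s)* = 8 ε-transitions
  q|r = 4 ε-transitions
  qr(q|s)*(q|r) = 12 ε-transitions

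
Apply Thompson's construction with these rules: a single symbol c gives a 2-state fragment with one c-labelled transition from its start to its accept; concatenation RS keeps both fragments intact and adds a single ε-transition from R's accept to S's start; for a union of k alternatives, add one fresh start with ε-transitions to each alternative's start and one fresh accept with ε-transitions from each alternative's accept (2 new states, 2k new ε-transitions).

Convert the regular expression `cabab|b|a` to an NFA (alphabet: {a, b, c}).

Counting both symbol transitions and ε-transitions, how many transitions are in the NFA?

17

Recursing over subexpressions:
Each of the 7 symbol leaves contributes 1 transition (1 symbol, 0 ε).
  cabab — 9 transitions (5 symbol, 4 ε)
  cabab|b|a — 17 transitions (7 symbol, 10 ε)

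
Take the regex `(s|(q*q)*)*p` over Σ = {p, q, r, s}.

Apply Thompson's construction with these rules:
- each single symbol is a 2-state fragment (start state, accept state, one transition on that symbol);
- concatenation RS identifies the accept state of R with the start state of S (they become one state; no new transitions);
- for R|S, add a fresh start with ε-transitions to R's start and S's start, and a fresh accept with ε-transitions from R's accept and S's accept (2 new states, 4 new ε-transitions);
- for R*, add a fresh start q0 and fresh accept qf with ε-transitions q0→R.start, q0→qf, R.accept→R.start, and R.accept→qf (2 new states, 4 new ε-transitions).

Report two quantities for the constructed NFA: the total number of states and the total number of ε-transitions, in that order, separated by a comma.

Building bottom-up:
Each of the 4 symbol leaves contributes 2 states and 0 ε-transitions.
  q* : 4 states, 4 ε-transitions
  q*q : 5 states, 4 ε-transitions
  (q*q)* : 7 states, 8 ε-transitions
  s|(q*q)* : 11 states, 12 ε-transitions
  (s|(q*q)*)* : 13 states, 16 ε-transitions
  (s|(q*q)*)*p : 14 states, 16 ε-transitions

14, 16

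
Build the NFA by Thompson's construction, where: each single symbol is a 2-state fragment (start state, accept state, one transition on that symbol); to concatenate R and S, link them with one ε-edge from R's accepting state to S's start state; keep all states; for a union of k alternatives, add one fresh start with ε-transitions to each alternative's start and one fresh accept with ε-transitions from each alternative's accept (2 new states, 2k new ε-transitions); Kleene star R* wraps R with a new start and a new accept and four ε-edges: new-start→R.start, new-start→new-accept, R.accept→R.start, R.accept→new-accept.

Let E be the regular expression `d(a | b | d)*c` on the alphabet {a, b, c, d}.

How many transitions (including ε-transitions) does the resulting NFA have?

Bottom-up over the parse tree:
Each of the 5 symbol leaves contributes 1 transition (1 symbol, 0 ε).
  a | b | d → 9 transitions (3 symbol, 6 ε)
  (a | b | d)* → 13 transitions (3 symbol, 10 ε)
  d(a | b | d)*c → 17 transitions (5 symbol, 12 ε)

17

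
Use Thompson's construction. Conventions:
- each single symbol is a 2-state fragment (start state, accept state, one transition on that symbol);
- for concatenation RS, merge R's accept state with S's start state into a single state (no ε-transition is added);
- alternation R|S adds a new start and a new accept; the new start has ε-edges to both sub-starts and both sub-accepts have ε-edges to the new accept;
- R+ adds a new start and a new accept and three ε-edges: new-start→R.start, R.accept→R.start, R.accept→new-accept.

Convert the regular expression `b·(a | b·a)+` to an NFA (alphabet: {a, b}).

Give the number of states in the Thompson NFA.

10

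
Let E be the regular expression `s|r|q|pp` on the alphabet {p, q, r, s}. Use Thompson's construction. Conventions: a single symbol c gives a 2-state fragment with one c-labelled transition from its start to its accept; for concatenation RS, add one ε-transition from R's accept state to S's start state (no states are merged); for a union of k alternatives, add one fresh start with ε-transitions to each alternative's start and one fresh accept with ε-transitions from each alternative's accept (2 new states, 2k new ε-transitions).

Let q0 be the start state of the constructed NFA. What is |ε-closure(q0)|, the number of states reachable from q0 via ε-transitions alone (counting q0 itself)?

Compute the ε-closure size of each fragment's start state recursively; a symbol fragment's start has no outgoing ε-edge, so its closure is just itself (size 1).
  pp → |closure| equals the left operand's closure size = 1 (its accept is not ε-reachable, so the closure stops there)
  s|r|q|pp → new start ε-reaches every alternative's start; none of them accept ε, so the new accept is not reached: |closure| = 1 + 1 + 1 + 1 + 1 = 5

5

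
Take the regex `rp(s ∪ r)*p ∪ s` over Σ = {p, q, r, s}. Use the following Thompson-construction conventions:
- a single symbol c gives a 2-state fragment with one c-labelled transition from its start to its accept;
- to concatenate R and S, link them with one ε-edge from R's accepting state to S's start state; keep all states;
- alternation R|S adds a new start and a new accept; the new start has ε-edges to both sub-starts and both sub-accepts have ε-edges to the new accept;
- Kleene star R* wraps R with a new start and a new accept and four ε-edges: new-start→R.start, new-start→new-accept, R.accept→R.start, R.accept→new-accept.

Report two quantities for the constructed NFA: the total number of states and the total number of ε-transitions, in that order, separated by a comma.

18, 15

By structural recursion:
Each of the 6 symbol leaves contributes 2 states and 0 ε-transitions.
  s ∪ r — 6 states, 4 ε-transitions
  (s ∪ r)* — 8 states, 8 ε-transitions
  rp(s ∪ r)*p — 14 states, 11 ε-transitions
  rp(s ∪ r)*p ∪ s — 18 states, 15 ε-transitions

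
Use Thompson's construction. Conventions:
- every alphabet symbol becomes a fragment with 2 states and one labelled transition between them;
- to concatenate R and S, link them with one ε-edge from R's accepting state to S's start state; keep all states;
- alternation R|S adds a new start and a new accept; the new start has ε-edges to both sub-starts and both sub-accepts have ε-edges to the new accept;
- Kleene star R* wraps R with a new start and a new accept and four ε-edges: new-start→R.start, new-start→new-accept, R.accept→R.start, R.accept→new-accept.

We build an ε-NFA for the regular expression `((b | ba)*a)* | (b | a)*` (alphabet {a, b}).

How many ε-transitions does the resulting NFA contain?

26

Per subexpression:
Each of the 6 symbol leaves contributes 0 ε-transitions.
  ba — 1 ε-transition
  b | ba — 5 ε-transitions
  (b | ba)* — 9 ε-transitions
  (b | ba)*a — 10 ε-transitions
  ((b | ba)*a)* — 14 ε-transitions
  b | a — 4 ε-transitions
  (b | a)* — 8 ε-transitions
  ((b | ba)*a)* | (b | a)* — 26 ε-transitions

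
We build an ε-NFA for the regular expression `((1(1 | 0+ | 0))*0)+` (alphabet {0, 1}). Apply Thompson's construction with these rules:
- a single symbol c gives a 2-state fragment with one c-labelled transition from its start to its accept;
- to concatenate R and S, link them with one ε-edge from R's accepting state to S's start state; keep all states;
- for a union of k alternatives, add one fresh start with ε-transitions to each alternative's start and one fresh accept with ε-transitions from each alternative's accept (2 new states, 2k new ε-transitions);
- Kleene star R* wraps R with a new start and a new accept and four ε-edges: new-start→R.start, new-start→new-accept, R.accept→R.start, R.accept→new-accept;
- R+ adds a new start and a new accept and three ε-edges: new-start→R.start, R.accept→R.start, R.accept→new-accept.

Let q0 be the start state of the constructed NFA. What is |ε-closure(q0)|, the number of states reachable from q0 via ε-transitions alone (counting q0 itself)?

5

Compute the ε-closure size of each fragment's start state recursively; a symbol fragment's start has no outgoing ε-edge, so its closure is just itself (size 1).
  0+ : |closure| = 1 + 1 = 2 (the body doesn't accept ε, so the new accept is not reached)
  1 | 0+ | 0 : |closure| = 1 + 1 + 2 + 1 = 5 (the new accept is not ε-reachable since no branch accepts ε)
  1(1 | 0+ | 0) : |closure| equals the left operand's closure size = 1 (its accept is not ε-reachable, so the closure stops there)
  (1(1 | 0+ | 0))* : the star's fresh start ε-reaches both the body's start and the fresh accept: |closure| = 2 + 1 = 3
  (1(1 | 0+ | 0))*0 : |closure| = 3 + 1 = 4 (closure spills across the concat boundary because the left factor accepts ε)
  ((1(1 | 0+ | 0))*0)+ : |closure| = 1 + 4 = 5 (the body doesn't accept ε, so the new accept is not reached)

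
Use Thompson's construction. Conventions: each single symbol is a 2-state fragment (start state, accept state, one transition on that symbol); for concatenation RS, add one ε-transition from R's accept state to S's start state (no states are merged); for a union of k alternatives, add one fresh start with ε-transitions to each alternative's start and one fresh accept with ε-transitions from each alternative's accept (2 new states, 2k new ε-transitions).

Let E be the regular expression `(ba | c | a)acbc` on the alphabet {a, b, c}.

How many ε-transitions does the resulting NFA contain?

By structural recursion:
Each of the 8 symbol leaves contributes 0 ε-transitions.
  ba = 1 ε-transition
  ba | c | a = 7 ε-transitions
  (ba | c | a)acbc = 11 ε-transitions

11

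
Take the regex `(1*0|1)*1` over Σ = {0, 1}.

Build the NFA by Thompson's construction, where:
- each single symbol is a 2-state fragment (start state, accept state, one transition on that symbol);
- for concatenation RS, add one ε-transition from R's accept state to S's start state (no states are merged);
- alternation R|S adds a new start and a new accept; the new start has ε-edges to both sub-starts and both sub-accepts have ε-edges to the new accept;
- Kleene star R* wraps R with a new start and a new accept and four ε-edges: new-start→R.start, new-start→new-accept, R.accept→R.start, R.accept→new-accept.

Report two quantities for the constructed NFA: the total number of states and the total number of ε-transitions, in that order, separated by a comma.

Building bottom-up:
Each of the 4 symbol leaves contributes 2 states and 0 ε-transitions.
  1* = 4 states, 4 ε-transitions
  1*0 = 6 states, 5 ε-transitions
  1*0|1 = 10 states, 9 ε-transitions
  (1*0|1)* = 12 states, 13 ε-transitions
  (1*0|1)*1 = 14 states, 14 ε-transitions

14, 14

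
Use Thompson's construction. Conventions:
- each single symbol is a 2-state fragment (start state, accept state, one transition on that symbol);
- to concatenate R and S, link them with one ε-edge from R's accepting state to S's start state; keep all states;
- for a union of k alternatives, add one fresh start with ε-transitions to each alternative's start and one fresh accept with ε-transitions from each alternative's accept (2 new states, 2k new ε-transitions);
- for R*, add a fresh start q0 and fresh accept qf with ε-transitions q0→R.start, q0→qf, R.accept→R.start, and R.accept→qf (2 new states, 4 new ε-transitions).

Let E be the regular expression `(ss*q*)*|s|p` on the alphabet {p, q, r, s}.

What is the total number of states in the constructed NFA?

18

Recursing over subexpressions:
Each of the 5 symbol leaves contributes a 2-state fragment.
  s* = 4 states
  q* = 4 states
  ss*q* = 10 states
  (ss*q*)* = 12 states
  (ss*q*)*|s|p = 18 states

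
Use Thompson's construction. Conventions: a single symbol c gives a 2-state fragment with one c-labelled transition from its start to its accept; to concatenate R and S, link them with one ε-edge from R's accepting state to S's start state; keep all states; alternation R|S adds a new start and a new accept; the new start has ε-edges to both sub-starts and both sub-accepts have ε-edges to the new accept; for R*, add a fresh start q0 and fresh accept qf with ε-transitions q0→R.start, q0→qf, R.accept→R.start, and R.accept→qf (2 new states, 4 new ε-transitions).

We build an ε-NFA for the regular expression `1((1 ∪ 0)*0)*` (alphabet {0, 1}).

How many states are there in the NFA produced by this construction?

14

By structural recursion:
Each of the 4 symbol leaves contributes a 2-state fragment.
  1 ∪ 0 : 6 states
  (1 ∪ 0)* : 8 states
  (1 ∪ 0)*0 : 10 states
  ((1 ∪ 0)*0)* : 12 states
  1((1 ∪ 0)*0)* : 14 states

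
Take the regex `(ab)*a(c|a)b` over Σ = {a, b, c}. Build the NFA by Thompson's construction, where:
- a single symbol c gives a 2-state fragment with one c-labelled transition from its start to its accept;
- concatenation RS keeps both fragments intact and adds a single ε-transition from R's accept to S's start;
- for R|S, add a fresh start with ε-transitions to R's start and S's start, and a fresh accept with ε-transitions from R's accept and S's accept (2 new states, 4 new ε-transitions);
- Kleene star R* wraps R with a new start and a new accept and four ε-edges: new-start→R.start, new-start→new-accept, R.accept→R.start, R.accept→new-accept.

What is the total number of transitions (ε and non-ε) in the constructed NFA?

18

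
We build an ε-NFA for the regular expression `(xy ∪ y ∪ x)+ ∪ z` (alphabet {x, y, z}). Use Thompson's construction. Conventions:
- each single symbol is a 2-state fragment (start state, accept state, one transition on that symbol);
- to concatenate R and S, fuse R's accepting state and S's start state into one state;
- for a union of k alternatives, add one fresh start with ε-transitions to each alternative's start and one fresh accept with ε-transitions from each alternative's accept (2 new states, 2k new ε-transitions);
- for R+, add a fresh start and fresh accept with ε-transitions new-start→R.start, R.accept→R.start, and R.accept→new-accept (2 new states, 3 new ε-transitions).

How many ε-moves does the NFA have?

Building bottom-up:
Each of the 5 symbol leaves contributes 0 ε-transitions.
  xy = 0 ε-transitions
  xy ∪ y ∪ x = 6 ε-transitions
  (xy ∪ y ∪ x)+ = 9 ε-transitions
  (xy ∪ y ∪ x)+ ∪ z = 13 ε-transitions

13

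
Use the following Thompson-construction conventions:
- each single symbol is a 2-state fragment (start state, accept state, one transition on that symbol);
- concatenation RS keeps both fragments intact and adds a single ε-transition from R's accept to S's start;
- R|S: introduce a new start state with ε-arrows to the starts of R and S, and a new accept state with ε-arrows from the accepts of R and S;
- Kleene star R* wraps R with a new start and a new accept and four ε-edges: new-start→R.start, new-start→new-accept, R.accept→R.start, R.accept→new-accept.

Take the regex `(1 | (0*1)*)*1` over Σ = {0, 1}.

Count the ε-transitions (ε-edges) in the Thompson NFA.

Building bottom-up:
Each of the 4 symbol leaves contributes 0 ε-transitions.
  0* : 4 ε-transitions
  0*1 : 5 ε-transitions
  (0*1)* : 9 ε-transitions
  1 | (0*1)* : 13 ε-transitions
  (1 | (0*1)*)* : 17 ε-transitions
  (1 | (0*1)*)*1 : 18 ε-transitions

18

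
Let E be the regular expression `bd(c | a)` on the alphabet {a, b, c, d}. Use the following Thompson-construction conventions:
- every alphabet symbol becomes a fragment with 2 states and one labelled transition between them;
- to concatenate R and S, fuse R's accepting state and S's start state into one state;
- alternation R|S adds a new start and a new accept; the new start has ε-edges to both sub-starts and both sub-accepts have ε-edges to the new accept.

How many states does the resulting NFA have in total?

8

By structural recursion:
Each of the 4 symbol leaves contributes a 2-state fragment.
  c | a — 6 states
  bd(c | a) — 8 states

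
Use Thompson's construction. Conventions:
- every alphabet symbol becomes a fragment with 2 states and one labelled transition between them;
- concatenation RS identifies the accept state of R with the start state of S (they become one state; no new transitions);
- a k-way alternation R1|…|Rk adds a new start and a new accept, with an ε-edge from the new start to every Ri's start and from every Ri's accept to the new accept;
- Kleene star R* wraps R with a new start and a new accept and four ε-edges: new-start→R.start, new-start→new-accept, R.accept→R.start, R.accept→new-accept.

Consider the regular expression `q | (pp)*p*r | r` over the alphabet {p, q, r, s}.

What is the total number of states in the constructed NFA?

Bottom-up over the parse tree:
Each of the 6 symbol leaves contributes a 2-state fragment.
  pp = 3 states
  (pp)* = 5 states
  p* = 4 states
  (pp)*p*r = 9 states
  q | (pp)*p*r | r = 15 states

15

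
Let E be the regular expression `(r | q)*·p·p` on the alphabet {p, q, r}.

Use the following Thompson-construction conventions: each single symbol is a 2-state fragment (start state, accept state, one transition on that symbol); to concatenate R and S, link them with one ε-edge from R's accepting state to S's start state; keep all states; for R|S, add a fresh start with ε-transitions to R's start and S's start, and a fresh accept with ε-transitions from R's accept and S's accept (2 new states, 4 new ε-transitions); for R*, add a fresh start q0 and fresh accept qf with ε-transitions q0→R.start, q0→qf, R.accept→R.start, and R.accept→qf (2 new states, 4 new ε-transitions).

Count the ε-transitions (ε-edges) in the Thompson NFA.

10

Recursing over subexpressions:
Each of the 4 symbol leaves contributes 0 ε-transitions.
  r | q — 4 ε-transitions
  (r | q)* — 8 ε-transitions
  (r | q)*·p·p — 10 ε-transitions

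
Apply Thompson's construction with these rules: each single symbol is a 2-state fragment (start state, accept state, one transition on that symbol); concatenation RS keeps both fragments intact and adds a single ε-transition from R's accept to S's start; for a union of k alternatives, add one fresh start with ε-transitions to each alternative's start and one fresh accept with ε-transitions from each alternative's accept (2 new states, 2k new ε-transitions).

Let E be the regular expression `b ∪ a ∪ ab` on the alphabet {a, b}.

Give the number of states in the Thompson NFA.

Per subexpression:
Each of the 4 symbol leaves contributes a 2-state fragment.
  ab = 4 states
  b ∪ a ∪ ab = 10 states

10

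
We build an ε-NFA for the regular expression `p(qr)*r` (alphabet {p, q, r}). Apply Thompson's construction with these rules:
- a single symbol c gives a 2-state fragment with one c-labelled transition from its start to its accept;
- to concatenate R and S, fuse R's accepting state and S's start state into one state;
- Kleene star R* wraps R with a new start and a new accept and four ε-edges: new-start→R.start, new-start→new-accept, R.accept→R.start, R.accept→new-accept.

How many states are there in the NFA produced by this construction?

7

Building bottom-up:
Each of the 4 symbol leaves contributes a 2-state fragment.
  qr = 3 states
  (qr)* = 5 states
  p(qr)*r = 7 states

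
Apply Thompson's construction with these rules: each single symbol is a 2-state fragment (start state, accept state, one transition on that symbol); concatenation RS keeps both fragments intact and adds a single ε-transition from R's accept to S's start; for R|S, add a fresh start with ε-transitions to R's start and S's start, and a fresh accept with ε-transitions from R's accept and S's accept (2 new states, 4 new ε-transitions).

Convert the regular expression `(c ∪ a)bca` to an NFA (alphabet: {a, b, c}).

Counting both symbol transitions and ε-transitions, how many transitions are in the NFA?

Recursing over subexpressions:
Each of the 5 symbol leaves contributes 1 transition (1 symbol, 0 ε).
  c ∪ a = 6 transitions (2 symbol, 4 ε)
  (c ∪ a)bca = 12 transitions (5 symbol, 7 ε)

12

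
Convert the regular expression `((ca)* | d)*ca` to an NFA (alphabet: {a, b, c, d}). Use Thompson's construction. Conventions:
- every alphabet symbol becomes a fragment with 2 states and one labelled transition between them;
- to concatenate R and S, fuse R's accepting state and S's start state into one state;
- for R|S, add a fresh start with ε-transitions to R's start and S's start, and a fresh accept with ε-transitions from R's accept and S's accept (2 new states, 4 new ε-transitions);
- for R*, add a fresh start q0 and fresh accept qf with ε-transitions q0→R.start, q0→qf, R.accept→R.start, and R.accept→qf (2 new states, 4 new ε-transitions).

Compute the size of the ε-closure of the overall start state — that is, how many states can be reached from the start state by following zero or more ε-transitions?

Compute the ε-closure size of each fragment's start state recursively; a symbol fragment's start has no outgoing ε-edge, so its closure is just itself (size 1).
  ca : |ε-closure| equals the left operand's closure size = 1 (its accept is not ε-reachable, so the closure stops there)
  (ca)* : |ε-closure| = 1 (new start) + 1 (body) + 1 (new accept) = 3
  (ca)* | d : |ε-closure| = 1 (new start) + (3 + 1) + 1 (new accept, since some branch ε-reaches its own accept) = 6
  ((ca)* | d)* : |ε-closure| = 1 (new start) + 6 (body) + 1 (new accept) = 8
  ((ca)* | d)*ca : the left operand accepts ε, so the closure extends into the next operand (the shared merged state is already counted); |ε-closure| = 8 + (1−1) = 8

8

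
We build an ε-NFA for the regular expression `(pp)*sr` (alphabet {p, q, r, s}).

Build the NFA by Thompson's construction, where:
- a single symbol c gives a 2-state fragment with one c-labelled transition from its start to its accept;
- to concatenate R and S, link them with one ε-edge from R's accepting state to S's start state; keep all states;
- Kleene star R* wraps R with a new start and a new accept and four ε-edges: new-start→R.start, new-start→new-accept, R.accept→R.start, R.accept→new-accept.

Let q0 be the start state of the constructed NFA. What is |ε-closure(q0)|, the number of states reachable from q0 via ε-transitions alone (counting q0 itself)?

Compute the ε-closure size of each fragment's start state recursively; a symbol fragment's start has no outgoing ε-edge, so its closure is just itself (size 1).
  pp → C equals the left operand's closure size = 1 (its accept is not ε-reachable, so the closure stops there)
  (pp)* → new start has ε-edges to the inner start and to the new accept, so C = 2 + 1 = 3
  (pp)*sr → C = 3 + 1 = 4 (closure spills across the concat boundary because the left factor accepts ε)

4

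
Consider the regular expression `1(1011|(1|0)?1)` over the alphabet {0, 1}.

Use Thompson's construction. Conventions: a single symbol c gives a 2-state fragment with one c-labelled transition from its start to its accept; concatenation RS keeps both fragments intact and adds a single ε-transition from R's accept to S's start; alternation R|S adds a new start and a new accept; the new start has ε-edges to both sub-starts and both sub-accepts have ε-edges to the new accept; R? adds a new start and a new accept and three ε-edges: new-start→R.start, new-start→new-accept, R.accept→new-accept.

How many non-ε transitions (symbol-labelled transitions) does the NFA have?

Recursing over subexpressions:
Each of the 8 symbol leaves contributes exactly 1 symbol transition.
  1011 → 4 symbol transitions
  1|0 → 2 symbol transitions
  (1|0)? → 2 symbol transitions
  (1|0)?1 → 3 symbol transitions
  1011|(1|0)?1 → 7 symbol transitions
  1(1011|(1|0)?1) → 8 symbol transitions

8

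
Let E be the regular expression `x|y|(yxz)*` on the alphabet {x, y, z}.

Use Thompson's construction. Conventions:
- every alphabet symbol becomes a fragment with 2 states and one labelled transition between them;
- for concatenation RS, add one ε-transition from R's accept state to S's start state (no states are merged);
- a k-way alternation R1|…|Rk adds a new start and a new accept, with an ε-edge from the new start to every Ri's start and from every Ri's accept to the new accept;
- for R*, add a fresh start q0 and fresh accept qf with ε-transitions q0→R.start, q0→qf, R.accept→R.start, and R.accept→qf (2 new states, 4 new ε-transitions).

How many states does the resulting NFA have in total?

Bottom-up over the parse tree:
Each of the 5 symbol leaves contributes a 2-state fragment.
  yxz → 6 states
  (yxz)* → 8 states
  x|y|(yxz)* → 14 states

14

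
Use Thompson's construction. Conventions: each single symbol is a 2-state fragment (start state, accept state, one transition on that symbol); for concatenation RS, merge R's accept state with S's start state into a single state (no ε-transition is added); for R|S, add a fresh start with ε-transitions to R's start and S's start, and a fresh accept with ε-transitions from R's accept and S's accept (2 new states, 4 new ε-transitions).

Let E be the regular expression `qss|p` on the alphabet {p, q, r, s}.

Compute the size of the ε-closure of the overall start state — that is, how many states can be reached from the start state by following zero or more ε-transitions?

Compute the ε-closure size of each fragment's start state recursively; a symbol fragment's start has no outgoing ε-edge, so its closure is just itself (size 1).
  qss → same as the first factor's closure: |closure| = 1
  qss|p → new start ε-reaches every alternative's start; none of them accept ε, so the new accept is not reached: |closure| = 1 + 1 + 1 = 3

3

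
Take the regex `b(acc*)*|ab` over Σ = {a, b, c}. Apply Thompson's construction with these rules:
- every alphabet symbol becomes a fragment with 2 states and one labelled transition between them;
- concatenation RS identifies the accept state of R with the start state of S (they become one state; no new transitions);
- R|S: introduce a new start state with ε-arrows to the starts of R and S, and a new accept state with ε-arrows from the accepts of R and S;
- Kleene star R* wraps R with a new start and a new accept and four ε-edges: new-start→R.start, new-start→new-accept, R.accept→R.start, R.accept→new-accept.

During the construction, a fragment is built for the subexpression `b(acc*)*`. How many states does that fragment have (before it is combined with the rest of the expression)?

9

Fragment for `b(acc*)*`:
Each of the 4 symbol leaves contributes a 2-state fragment.
  c* : 4 states
  acc* : 6 states
  (acc*)* : 8 states
  b(acc*)* : 9 states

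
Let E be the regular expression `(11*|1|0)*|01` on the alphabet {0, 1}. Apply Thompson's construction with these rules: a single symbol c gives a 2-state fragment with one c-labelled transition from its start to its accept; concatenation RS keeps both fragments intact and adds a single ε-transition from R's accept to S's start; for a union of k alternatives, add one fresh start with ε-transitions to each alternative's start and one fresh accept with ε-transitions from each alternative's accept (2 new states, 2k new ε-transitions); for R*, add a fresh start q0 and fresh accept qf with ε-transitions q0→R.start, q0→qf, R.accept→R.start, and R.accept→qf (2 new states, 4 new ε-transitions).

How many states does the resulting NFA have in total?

Per subexpression:
Each of the 6 symbol leaves contributes a 2-state fragment.
  1* = 4 states
  11* = 6 states
  11*|1|0 = 12 states
  (11*|1|0)* = 14 states
  01 = 4 states
  (11*|1|0)*|01 = 20 states

20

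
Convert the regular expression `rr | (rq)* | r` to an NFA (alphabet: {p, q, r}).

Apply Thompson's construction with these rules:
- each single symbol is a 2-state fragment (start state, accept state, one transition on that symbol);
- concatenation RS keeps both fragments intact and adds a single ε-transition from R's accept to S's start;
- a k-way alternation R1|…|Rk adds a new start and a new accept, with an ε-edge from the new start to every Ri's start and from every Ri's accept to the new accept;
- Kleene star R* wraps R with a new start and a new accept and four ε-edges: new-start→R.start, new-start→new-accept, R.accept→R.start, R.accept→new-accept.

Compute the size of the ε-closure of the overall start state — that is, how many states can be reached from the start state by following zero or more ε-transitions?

Work bottom-up. For each fragment F, track |ε-closure(F.start)| and whether F's accept lies in that closure (i.e. whether F accepts ε). A single-symbol fragment has closure size 1 and does not accept ε.
  rr → |closure| equals the left operand's closure size = 1 (its accept is not ε-reachable, so the closure stops there)
  rq → same as the first factor's closure: |closure| = 1
  (rq)* → new start has ε-edges to the inner start and to the new accept, so |closure| = 2 + 1 = 3
  rr | (rq)* | r → |closure| = 1 (new start) + (1 + 3 + 1) + 1 (new accept, since some branch ε-reaches its own accept) = 7

7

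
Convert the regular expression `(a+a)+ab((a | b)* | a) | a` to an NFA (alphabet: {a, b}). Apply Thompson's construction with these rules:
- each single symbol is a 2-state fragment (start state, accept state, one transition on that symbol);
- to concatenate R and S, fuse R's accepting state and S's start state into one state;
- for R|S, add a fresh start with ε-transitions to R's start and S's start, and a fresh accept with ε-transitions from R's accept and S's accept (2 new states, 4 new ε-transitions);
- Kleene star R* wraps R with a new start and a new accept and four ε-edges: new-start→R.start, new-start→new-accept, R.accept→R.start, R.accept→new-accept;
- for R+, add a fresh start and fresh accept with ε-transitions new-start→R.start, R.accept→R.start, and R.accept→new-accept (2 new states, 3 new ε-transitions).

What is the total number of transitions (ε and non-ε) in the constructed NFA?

30

Per subexpression:
Each of the 8 symbol leaves contributes 1 transition (1 symbol, 0 ε).
  a+ : 4 transitions (1 symbol, 3 ε)
  a+a : 5 transitions (2 symbol, 3 ε)
  (a+a)+ : 8 transitions (2 symbol, 6 ε)
  a | b : 6 transitions (2 symbol, 4 ε)
  (a | b)* : 10 transitions (2 symbol, 8 ε)
  (a | b)* | a : 15 transitions (3 symbol, 12 ε)
  (a+a)+ab((a | b)* | a) : 25 transitions (7 symbol, 18 ε)
  (a+a)+ab((a | b)* | a) | a : 30 transitions (8 symbol, 22 ε)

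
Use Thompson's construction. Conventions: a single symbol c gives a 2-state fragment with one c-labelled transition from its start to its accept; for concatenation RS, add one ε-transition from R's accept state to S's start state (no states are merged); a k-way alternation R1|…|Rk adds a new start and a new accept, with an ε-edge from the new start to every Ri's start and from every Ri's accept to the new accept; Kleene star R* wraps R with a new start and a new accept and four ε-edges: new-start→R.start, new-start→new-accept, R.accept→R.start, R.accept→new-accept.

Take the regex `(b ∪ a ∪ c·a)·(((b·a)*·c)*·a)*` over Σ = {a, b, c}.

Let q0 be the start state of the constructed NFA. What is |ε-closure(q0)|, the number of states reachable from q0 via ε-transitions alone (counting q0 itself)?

4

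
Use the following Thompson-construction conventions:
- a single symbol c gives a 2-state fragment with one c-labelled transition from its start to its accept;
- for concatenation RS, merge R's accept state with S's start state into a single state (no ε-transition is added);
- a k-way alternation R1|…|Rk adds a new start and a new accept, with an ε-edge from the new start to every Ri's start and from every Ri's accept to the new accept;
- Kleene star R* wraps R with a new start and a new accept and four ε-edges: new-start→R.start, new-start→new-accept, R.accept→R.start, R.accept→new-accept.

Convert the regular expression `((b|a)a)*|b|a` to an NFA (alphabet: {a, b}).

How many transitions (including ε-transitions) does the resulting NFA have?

By structural recursion:
Each of the 5 symbol leaves contributes 1 transition (1 symbol, 0 ε).
  b|a = 6 transitions (2 symbol, 4 ε)
  (b|a)a = 7 transitions (3 symbol, 4 ε)
  ((b|a)a)* = 11 transitions (3 symbol, 8 ε)
  ((b|a)a)*|b|a = 19 transitions (5 symbol, 14 ε)

19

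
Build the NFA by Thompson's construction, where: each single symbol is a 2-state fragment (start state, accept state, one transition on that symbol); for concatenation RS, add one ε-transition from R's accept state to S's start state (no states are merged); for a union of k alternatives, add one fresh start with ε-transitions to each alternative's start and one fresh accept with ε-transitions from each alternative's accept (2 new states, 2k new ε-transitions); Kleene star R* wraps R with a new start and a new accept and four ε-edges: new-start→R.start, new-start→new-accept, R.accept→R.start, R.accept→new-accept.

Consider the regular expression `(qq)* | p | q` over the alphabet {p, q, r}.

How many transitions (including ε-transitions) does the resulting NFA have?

15

Building bottom-up:
Each of the 4 symbol leaves contributes 1 transition (1 symbol, 0 ε).
  qq — 3 transitions (2 symbol, 1 ε)
  (qq)* — 7 transitions (2 symbol, 5 ε)
  (qq)* | p | q — 15 transitions (4 symbol, 11 ε)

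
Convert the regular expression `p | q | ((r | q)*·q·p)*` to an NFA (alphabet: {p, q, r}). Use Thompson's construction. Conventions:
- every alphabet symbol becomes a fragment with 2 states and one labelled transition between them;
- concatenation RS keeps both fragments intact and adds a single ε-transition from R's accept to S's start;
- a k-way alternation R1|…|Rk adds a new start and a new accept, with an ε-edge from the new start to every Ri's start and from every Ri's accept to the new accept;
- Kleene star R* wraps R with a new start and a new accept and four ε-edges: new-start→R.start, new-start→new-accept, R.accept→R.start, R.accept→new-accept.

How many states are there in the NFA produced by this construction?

Building bottom-up:
Each of the 6 symbol leaves contributes a 2-state fragment.
  r | q → 6 states
  (r | q)* → 8 states
  (r | q)*·q·p → 12 states
  ((r | q)*·q·p)* → 14 states
  p | q | ((r | q)*·q·p)* → 20 states

20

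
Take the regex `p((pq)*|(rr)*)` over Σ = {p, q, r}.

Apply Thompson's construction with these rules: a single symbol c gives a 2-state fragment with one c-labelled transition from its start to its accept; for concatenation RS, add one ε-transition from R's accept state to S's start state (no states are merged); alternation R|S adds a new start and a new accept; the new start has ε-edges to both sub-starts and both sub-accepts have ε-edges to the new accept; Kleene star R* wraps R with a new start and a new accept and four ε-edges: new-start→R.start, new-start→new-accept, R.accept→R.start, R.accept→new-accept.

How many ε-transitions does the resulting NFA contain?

15

Bottom-up over the parse tree:
Each of the 5 symbol leaves contributes 0 ε-transitions.
  pq — 1 ε-transition
  (pq)* — 5 ε-transitions
  rr — 1 ε-transition
  (rr)* — 5 ε-transitions
  (pq)*|(rr)* — 14 ε-transitions
  p((pq)*|(rr)*) — 15 ε-transitions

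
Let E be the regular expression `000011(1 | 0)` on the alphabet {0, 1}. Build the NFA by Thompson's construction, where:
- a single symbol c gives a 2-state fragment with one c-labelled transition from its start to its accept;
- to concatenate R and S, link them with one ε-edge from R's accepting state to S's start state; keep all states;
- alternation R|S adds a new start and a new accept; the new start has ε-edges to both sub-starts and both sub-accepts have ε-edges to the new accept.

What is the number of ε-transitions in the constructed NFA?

10

Per subexpression:
Each of the 8 symbol leaves contributes 0 ε-transitions.
  1 | 0 — 4 ε-transitions
  000011(1 | 0) — 10 ε-transitions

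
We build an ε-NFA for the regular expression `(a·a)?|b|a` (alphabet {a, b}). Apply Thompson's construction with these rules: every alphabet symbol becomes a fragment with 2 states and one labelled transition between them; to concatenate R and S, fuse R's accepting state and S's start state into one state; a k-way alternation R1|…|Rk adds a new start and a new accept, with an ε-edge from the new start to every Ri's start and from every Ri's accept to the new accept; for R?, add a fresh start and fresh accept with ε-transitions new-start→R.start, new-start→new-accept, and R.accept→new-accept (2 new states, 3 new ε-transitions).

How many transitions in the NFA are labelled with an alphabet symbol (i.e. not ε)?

4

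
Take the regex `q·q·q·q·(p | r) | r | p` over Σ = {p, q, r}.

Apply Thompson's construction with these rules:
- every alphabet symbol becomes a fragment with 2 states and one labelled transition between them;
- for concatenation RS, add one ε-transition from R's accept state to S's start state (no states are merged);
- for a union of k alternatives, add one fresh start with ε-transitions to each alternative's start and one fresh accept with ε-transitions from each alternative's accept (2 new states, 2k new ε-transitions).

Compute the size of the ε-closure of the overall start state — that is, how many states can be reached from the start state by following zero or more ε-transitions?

Work bottom-up. For each fragment F, track |ε-closure(F.start)| and whether F's accept lies in that closure (i.e. whether F accepts ε). A single-symbol fragment has closure size 1 and does not accept ε.
  p | r : new start ε-reaches every alternative's start; none of them accept ε, so the new accept is not reached: |ε-closure| = 1 + 1 + 1 = 3
  q·q·q·q·(p | r) : |ε-closure| equals the left operand's closure size = 1 (its accept is not ε-reachable, so the closure stops there)
  q·q·q·q·(p | r) | r | p : new start ε-reaches every alternative's start; none of them accept ε, so the new accept is not reached: |ε-closure| = 1 + 1 + 1 + 1 = 4

4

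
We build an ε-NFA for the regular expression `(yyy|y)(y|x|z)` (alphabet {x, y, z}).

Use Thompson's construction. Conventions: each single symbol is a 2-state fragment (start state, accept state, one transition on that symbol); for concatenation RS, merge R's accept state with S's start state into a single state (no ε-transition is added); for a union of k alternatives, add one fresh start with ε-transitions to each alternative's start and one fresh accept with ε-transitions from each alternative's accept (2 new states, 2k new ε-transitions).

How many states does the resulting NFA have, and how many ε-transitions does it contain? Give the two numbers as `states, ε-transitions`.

Bottom-up over the parse tree:
Each of the 7 symbol leaves contributes 2 states and 0 ε-transitions.
  yyy : 4 states, 0 ε-transitions
  yyy|y : 8 states, 4 ε-transitions
  y|x|z : 8 states, 6 ε-transitions
  (yyy|y)(y|x|z) : 15 states, 10 ε-transitions

15, 10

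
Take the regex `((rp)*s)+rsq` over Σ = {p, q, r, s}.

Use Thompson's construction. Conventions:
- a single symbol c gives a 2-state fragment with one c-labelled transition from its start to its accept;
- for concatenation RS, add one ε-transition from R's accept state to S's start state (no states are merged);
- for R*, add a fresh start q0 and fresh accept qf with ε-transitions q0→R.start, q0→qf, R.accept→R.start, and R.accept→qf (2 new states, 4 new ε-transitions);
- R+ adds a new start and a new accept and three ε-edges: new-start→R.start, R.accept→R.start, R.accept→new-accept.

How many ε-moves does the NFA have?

Per subexpression:
Each of the 6 symbol leaves contributes 0 ε-transitions.
  rp = 1 ε-transition
  (rp)* = 5 ε-transitions
  (rp)*s = 6 ε-transitions
  ((rp)*s)+ = 9 ε-transitions
  ((rp)*s)+rsq = 12 ε-transitions

12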